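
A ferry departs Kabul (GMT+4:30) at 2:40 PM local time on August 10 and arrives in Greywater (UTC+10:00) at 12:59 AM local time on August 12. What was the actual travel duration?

28 hours 49 minutes

Departure in UTC: 2:40 PM − 4:30 = 10:10 AM on Aug 10.
Arrival in UTC: 12:59 AM − 10:00 = 2:59 PM on Aug 11.
Elapsed = 2:59 PM − 10:10 AM (+1 day) = 28 hours 49 minutes.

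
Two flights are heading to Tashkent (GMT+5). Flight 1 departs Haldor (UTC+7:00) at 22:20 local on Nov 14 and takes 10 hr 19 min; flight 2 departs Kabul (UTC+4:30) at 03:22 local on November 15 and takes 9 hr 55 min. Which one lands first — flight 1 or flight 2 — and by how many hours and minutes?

the first, by 7 hours 8 minutes

Flight 1 in UTC: 22:20 − 7:00 = 15:20 on Nov 14.
+10 hours 19 minutes → arrive 01:39 UTC on Nov 15.
Flight 2 in UTC: 03:22 − 4:30 = 22:52 on Nov 14.
+9 hours 55 minutes → arrive 08:47 UTC on Nov 15.
Flight 1 lands earlier by 7 hours 8 minutes.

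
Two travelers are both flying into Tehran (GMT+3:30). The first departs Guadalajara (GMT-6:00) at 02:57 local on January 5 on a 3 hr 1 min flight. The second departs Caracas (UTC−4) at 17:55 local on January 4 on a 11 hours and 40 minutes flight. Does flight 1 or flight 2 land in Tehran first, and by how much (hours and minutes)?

the second, by 2 hours 23 minutes

Flight 1 in UTC: 02:57 + 6:00 = 08:57 on Jan 5.
+3 hours and 1 minute → arrive 11:58 UTC on Jan 5.
Flight 2 in UTC: 17:55 + 4:00 = 21:55 on Jan 4.
+11 hours 40 minutes → arrive 09:35 UTC on Jan 5.
Flight 2 lands earlier by 2 hours 23 minutes.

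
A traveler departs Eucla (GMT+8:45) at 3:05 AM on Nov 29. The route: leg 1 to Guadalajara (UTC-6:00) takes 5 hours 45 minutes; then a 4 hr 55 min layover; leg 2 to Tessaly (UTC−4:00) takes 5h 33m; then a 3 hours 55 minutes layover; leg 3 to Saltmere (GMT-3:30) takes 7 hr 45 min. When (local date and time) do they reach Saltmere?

6:43 PM on November 29

Convert departure to UTC: 3:05 AM − 8:45 = 6:20 PM UTC on Nov 28.
Add 5 hours and 45 minutes leg 1 → 12:05 AM UTC (Nov 29).
Add 4 hours and 55 minutes layover in Guadalajara → 5:00 AM UTC.
Add 5 hours and 33 minutes leg 2 → 10:33 AM UTC.
Add 3 hours and 55 minutes layover in Tessaly → 2:28 PM UTC.
Add 7 hours and 45 minutes leg 3 → 10:13 PM UTC.
Saltmere is UTC−3:30, so local arrival = 10:13 PM − 3:30 = 6:43 PM on Nov 29.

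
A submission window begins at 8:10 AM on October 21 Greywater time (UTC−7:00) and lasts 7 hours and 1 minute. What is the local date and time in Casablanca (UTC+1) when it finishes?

Convert start to UTC: 8:10 AM + 7:00 = 3:10 PM UTC on Oct 21.
Add 7 hours and 1 minute duration → 10:11 PM UTC.
Casablanca is UTC+1:00, so local end time = 10:11 PM + 1:00 = 11:11 PM on Oct 21.

11:11 PM on October 21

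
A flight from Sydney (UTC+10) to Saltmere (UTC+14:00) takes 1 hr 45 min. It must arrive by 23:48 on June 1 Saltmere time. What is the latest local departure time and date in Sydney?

18:03 on June 1

Target arrival in UTC: 23:48 − 14:00 = 09:48 on Jun 1.
Subtract 1 hour 45 minutes → departure 08:03 UTC on Jun 1.
Sydney is UTC+10:00: 08:03 + 10:00 = 18:03 on Jun 1.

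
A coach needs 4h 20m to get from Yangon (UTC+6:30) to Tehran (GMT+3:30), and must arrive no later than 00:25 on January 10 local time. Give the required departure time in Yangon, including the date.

23:05 on Jan 9

Target arrival in UTC: 00:25 − 3:30 = 20:55 on Jan 9.
Subtract 4 hours 20 minutes → departure 16:35 UTC on Jan 9.
Yangon is UTC+6:30: 16:35 + 6:30 = 23:05 on Jan 9.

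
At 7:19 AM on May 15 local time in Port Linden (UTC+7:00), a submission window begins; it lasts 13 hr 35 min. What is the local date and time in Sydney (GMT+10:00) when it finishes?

11:54 PM on May 15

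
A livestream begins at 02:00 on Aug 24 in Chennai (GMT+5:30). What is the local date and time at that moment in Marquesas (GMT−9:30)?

In UTC: 02:00 − 5:30 = 20:30 on Aug 23.
Marquesas is UTC−9:30: 20:30 − 9:30 = 11:00 on Aug 23.

11:00 on August 23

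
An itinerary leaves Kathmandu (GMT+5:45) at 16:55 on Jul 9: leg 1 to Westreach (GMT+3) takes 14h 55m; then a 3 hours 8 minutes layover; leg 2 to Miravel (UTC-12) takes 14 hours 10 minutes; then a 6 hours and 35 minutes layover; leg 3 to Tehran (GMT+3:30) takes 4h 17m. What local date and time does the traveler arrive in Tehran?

09:45 on Jul 11

Convert departure to UTC: 16:55 − 5:45 = 11:10 UTC on Jul 9.
Add 14 hours 55 minutes leg 1 → 02:05 UTC (Jul 10).
Add 3 hours 8 minutes layover in Westreach → 05:13 UTC.
Add 14 hours and 10 minutes leg 2 → 19:23 UTC.
Add 6 hours and 35 minutes layover in Miravel → 01:58 UTC (Jul 11).
Add 4 hours and 17 minutes leg 3 → 06:15 UTC.
Tehran is UTC+3:30, so local arrival = 06:15 + 3:30 = 09:45 on Jul 11.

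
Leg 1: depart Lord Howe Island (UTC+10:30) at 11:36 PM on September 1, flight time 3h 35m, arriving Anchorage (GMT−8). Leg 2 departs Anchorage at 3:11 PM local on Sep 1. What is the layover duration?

Convert departure to UTC: 11:36 PM − 10:30 = 1:06 PM UTC on Sep 1.
Add 3 hours and 35 minutes flight time → 4:41 PM UTC.
Anchorage is UTC−8:00, so local arrival = 4:41 PM − 8:00 = 8:41 AM on Sep 1.
Layover = 3:11 PM − 8:41 AM = 6 hours 30 minutes.

6 hours 30 minutes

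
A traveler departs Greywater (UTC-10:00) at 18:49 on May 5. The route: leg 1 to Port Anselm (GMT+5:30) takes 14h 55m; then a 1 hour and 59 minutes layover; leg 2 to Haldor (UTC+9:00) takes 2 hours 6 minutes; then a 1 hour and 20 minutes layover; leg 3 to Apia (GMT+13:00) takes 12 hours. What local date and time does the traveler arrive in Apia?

Convert departure to UTC: 18:49 + 10:00 = 04:49 UTC on May 6.
Add 14 hours 55 minutes leg 1 → 19:44 UTC.
Add 1 hour and 59 minutes layover in Port Anselm → 21:43 UTC.
Add 2 hours 6 minutes leg 2 → 23:49 UTC.
Add 1 hour and 20 minutes layover in Haldor → 01:09 UTC (May 7).
Add 12 hours leg 3 → 13:09 UTC.
Apia is UTC+13:00, so local arrival = 13:09 + 13:00 = 02:09 on May 8.

02:09 on May 8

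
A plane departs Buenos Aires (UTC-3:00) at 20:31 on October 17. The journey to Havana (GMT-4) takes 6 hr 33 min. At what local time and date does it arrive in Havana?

02:04 on Oct 18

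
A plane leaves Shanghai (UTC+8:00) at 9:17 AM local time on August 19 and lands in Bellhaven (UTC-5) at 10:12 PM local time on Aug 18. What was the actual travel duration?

1 hour 55 minutes

Departure in UTC: 9:17 AM − 8:00 = 1:17 AM on Aug 19.
Arrival in UTC: 10:12 PM + 5:00 = 3:12 AM on Aug 19.
Elapsed = 3:12 AM − 1:17 AM = 1 hour 55 minutes.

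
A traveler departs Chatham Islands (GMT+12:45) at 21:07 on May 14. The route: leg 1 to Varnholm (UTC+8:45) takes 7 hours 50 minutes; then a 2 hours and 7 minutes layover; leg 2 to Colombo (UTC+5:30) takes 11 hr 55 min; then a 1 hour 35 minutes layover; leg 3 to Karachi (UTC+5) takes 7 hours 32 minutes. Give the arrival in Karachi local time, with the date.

Convert departure to UTC: 21:07 − 12:45 = 08:22 UTC on May 14.
Add 7 hours and 50 minutes leg 1 → 16:12 UTC.
Add 2 hours and 7 minutes layover in Varnholm → 18:19 UTC.
Add 11 hours 55 minutes leg 2 → 06:14 UTC (May 15).
Add 1 hour and 35 minutes layover in Colombo → 07:49 UTC.
Add 7 hours and 32 minutes leg 3 → 15:21 UTC.
Karachi is UTC+5:00, so local arrival = 15:21 + 5:00 = 20:21 on May 15.

20:21 on May 15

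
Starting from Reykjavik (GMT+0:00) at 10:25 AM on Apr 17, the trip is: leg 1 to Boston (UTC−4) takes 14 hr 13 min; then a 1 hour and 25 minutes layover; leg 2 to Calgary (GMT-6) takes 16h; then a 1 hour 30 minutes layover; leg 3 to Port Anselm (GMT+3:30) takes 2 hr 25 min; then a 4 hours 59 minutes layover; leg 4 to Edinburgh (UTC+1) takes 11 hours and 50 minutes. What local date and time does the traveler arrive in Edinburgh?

3:47 PM on Apr 19

Reykjavik is at UTC+0, so departure is already 10:25 AM UTC on Apr 17.
Add 14 hours and 13 minutes leg 1 → 12:38 AM UTC (Apr 18).
Add 1 hour and 25 minutes layover in Boston → 2:03 AM UTC.
Add 16 hours leg 2 → 6:03 PM UTC.
Add 1 hour and 30 minutes layover in Calgary → 7:33 PM UTC.
Add 2 hours and 25 minutes leg 3 → 9:58 PM UTC.
Add 4 hours 59 minutes layover in Port Anselm → 2:57 AM UTC (Apr 19).
Add 11 hours and 50 minutes leg 4 → 2:47 PM UTC.
Edinburgh is UTC+1:00, so local arrival = 2:47 PM + 1:00 = 3:47 PM on Apr 19.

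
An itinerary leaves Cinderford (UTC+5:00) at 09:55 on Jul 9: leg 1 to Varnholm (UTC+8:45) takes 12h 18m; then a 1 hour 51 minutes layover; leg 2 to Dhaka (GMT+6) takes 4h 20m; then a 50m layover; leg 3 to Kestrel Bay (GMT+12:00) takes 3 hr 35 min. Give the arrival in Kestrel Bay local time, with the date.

Convert departure to UTC: 09:55 − 5:00 = 04:55 UTC on Jul 9.
Add 12 hours 18 minutes leg 1 → 17:13 UTC.
Add 1 hour and 51 minutes layover in Varnholm → 19:04 UTC.
Add 4 hours and 20 minutes leg 2 → 23:24 UTC.
Add 50 minutes layover in Dhaka → 00:14 UTC (Jul 10).
Add 3 hours and 35 minutes leg 3 → 03:49 UTC.
Kestrel Bay is UTC+12:00, so local arrival = 03:49 + 12:00 = 15:49 on Jul 10.

15:49 on July 10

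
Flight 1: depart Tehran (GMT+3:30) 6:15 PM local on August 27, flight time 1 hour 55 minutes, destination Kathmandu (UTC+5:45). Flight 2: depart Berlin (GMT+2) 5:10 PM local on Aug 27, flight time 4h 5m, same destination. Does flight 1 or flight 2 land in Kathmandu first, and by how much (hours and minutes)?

Flight 1 in UTC: 6:15 PM − 3:30 = 2:45 PM on Aug 27.
+1 hour and 55 minutes → arrive 4:40 PM UTC on Aug 27.
Flight 2 in UTC: 5:10 PM − 2:00 = 3:10 PM on Aug 27.
+4 hours 5 minutes → arrive 7:15 PM UTC on Aug 27.
Flight 1 lands earlier by 2 hours 35 minutes.

the first, by 2 hours 35 minutes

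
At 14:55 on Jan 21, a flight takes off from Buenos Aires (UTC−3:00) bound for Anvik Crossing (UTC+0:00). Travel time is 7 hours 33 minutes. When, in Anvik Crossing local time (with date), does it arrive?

Anvik Crossing is 3:00 ahead of Buenos Aires.
After 7 hours 33 minutes it is 22:28 in Buenos Aires.
Shift by the zone difference: 22:28 + 3:00 = 01:28 on Jan 22 in Anvik Crossing.

01:28 on January 22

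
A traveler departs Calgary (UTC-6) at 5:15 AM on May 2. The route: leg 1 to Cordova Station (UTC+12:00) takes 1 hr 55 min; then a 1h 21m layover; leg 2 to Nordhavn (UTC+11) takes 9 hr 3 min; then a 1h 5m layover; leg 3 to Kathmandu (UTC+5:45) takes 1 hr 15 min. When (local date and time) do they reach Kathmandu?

Convert departure to UTC: 5:15 AM + 6:00 = 11:15 AM UTC on May 2.
Add 1 hour 55 minutes leg 1 → 1:10 PM UTC.
Add 1 hour 21 minutes layover in Cordova Station → 2:31 PM UTC.
Add 9 hours and 3 minutes leg 2 → 11:34 PM UTC.
Add 1 hour and 5 minutes layover in Nordhavn → 12:39 AM UTC (May 3).
Add 1 hour 15 minutes leg 3 → 1:54 AM UTC.
Kathmandu is UTC+5:45, so local arrival = 1:54 AM + 5:45 = 7:39 AM on May 3.

7:39 AM on May 3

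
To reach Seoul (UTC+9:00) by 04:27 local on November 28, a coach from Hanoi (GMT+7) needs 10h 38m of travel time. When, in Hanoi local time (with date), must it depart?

Target arrival in UTC: 04:27 − 9:00 = 19:27 on Nov 27.
Subtract 10 hours and 38 minutes → departure 08:49 UTC on Nov 27.
Hanoi is UTC+7:00: 08:49 + 7:00 = 15:49 on Nov 27.

15:49 on November 27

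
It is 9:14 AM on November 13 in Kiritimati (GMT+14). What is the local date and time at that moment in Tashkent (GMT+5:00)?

12:14 AM on November 13

In UTC: 9:14 AM − 14:00 = 7:14 PM on Nov 12.
Tashkent is UTC+5:00: 7:14 PM + 5:00 = 12:14 AM on Nov 13.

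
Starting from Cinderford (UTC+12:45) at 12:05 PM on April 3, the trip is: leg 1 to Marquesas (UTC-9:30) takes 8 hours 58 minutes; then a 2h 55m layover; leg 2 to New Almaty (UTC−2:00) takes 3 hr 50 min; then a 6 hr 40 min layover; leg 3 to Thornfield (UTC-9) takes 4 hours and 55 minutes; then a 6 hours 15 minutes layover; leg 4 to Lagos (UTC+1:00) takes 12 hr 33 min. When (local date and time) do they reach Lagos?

10:26 PM on April 4

Convert departure to UTC: 12:05 PM − 12:45 = 11:20 PM UTC on Apr 2.
Add 8 hours 58 minutes leg 1 → 8:18 AM UTC (Apr 3).
Add 2 hours 55 minutes layover in Marquesas → 11:13 AM UTC.
Add 3 hours and 50 minutes leg 2 → 3:03 PM UTC.
Add 6 hours 40 minutes layover in New Almaty → 9:43 PM UTC.
Add 4 hours 55 minutes leg 3 → 2:38 AM UTC (Apr 4).
Add 6 hours and 15 minutes layover in Thornfield → 8:53 AM UTC.
Add 12 hours 33 minutes leg 4 → 9:26 PM UTC.
Lagos is UTC+1:00, so local arrival = 9:26 PM + 1:00 = 10:26 PM on Apr 4.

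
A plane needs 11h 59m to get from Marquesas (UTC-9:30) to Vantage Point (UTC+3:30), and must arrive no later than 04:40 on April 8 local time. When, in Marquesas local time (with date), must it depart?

03:41 on April 7

Target arrival in UTC: 04:40 − 3:30 = 01:10 on Apr 8.
Subtract 11 hours and 59 minutes → departure 13:11 UTC on Apr 7.
Marquesas is UTC−9:30: 13:11 − 9:30 = 03:41 on Apr 7.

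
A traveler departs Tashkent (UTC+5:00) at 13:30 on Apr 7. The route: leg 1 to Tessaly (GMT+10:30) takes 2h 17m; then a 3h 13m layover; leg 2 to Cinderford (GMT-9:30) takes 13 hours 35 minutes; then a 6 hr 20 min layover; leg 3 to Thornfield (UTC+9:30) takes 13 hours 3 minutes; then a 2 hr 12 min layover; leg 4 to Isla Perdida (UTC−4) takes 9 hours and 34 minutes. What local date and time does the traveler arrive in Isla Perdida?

Convert departure to UTC: 13:30 − 5:00 = 08:30 UTC on Apr 7.
Add 2 hours 17 minutes leg 1 → 10:47 UTC.
Add 3 hours and 13 minutes layover in Tessaly → 14:00 UTC.
Add 13 hours and 35 minutes leg 2 → 03:35 UTC (Apr 8).
Add 6 hours 20 minutes layover in Cinderford → 09:55 UTC.
Add 13 hours 3 minutes leg 3 → 22:58 UTC.
Add 2 hours 12 minutes layover in Thornfield → 01:10 UTC (Apr 9).
Add 9 hours and 34 minutes leg 4 → 10:44 UTC.
Isla Perdida is UTC−4:00, so local arrival = 10:44 − 4:00 = 06:44 on Apr 9.

06:44 on April 9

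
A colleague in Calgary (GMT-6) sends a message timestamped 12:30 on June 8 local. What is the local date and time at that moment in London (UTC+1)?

In UTC: 12:30 + 6:00 = 18:30 on Jun 8.
London is UTC+1:00: 18:30 + 1:00 = 19:30 on Jun 8.

19:30 on Jun 8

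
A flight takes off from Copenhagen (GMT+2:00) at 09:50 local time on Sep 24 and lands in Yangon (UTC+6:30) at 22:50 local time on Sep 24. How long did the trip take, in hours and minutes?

8 hours 30 minutes

Yangon is 4:30 ahead of Copenhagen.
Clock-face elapsed time (ignoring zones) is 13 hours.
Actual elapsed = 13 hours − 4:30 = 8 hours 30 minutes.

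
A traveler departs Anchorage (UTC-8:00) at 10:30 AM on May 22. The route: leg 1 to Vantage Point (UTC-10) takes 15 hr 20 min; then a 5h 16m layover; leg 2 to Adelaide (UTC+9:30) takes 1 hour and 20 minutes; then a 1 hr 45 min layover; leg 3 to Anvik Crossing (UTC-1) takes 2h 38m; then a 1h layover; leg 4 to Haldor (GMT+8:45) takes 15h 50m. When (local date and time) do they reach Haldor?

10:24 PM on May 24

Convert departure to UTC: 10:30 AM + 8:00 = 6:30 PM UTC on May 22.
Add 15 hours 20 minutes leg 1 → 9:50 AM UTC (May 23).
Add 5 hours 16 minutes layover in Vantage Point → 3:06 PM UTC.
Add 1 hour 20 minutes leg 2 → 4:26 PM UTC.
Add 1 hour and 45 minutes layover in Adelaide → 6:11 PM UTC.
Add 2 hours 38 minutes leg 3 → 8:49 PM UTC.
Add 1 hour layover in Anvik Crossing → 9:49 PM UTC.
Add 15 hours 50 minutes leg 4 → 1:39 PM UTC (May 24).
Haldor is UTC+8:45, so local arrival = 1:39 PM + 8:45 = 10:24 PM on May 24.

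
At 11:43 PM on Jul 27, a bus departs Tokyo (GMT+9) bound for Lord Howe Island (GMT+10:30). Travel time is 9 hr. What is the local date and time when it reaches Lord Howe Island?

10:13 AM on Jul 28

Lord Howe Island is 1:30 ahead of Tokyo.
After 9 hours it is 8:43 AM (Jul 28) in Tokyo.
Shift by the zone difference: 8:43 AM + 1:30 = 10:13 AM on Jul 28 in Lord Howe Island.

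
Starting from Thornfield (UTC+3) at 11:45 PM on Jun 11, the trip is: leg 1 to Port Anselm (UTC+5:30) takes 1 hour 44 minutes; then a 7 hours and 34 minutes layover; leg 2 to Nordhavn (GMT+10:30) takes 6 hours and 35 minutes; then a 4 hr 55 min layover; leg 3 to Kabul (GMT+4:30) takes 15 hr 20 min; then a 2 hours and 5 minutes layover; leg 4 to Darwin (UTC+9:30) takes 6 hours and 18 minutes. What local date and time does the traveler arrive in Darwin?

2:46 AM on June 14

Convert departure to UTC: 11:45 PM − 3:00 = 8:45 PM UTC on Jun 11.
Add 1 hour and 44 minutes leg 1 → 10:29 PM UTC.
Add 7 hours and 34 minutes layover in Port Anselm → 6:03 AM UTC (Jun 12).
Add 6 hours and 35 minutes leg 2 → 12:38 PM UTC.
Add 4 hours 55 minutes layover in Nordhavn → 5:33 PM UTC.
Add 15 hours 20 minutes leg 3 → 8:53 AM UTC (Jun 13).
Add 2 hours 5 minutes layover in Kabul → 10:58 AM UTC.
Add 6 hours and 18 minutes leg 4 → 5:16 PM UTC.
Darwin is UTC+9:30, so local arrival = 5:16 PM + 9:30 = 2:46 AM on Jun 14.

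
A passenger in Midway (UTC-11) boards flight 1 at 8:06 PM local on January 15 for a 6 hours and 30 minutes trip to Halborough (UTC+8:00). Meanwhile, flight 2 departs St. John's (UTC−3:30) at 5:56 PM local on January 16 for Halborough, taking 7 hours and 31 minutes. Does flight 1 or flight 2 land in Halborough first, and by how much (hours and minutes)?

the first, by 15 hours 21 minutes

Flight 1 in UTC: 8:06 PM + 11:00 = 7:06 AM on Jan 16.
+6 hours 30 minutes → arrive 1:36 PM UTC on Jan 16.
Flight 2 in UTC: 5:56 PM + 3:30 = 9:26 PM on Jan 16.
+7 hours and 31 minutes → arrive 4:57 AM UTC on Jan 17.
Flight 1 lands earlier by 15 hours 21 minutes.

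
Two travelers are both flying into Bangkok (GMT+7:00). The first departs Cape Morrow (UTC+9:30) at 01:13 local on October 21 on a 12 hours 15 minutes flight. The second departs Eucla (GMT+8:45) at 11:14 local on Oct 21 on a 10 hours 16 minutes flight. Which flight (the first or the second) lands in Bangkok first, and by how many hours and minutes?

Flight 1 in UTC: 01:13 − 9:30 = 15:43 on Oct 20.
+12 hours and 15 minutes → arrive 03:58 UTC on Oct 21.
Flight 2 in UTC: 11:14 − 8:45 = 02:29 on Oct 21.
+10 hours 16 minutes → arrive 12:45 UTC on Oct 21.
Flight 1 lands earlier by 8 hours 47 minutes.

the first, by 8 hours 47 minutes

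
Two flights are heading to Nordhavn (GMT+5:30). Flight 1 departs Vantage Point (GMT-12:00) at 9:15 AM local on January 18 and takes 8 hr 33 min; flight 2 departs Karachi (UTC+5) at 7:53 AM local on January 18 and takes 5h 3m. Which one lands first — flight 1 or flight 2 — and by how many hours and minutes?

Flight 1 in UTC: 9:15 AM + 12:00 = 9:15 PM on Jan 18.
+8 hours and 33 minutes → arrive 5:48 AM UTC on Jan 19.
Flight 2 in UTC: 7:53 AM − 5:00 = 2:53 AM on Jan 18.
+5 hours 3 minutes → arrive 7:56 AM UTC on Jan 18.
Flight 2 lands earlier by 21 hours 52 minutes.

the second, by 21 hours 52 minutes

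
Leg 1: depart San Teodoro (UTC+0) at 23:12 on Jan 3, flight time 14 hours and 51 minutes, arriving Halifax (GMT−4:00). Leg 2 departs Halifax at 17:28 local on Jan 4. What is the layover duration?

7 hours 25 minutes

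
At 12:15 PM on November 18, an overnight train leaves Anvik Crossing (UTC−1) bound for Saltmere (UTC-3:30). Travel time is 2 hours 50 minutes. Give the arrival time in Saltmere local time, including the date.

12:35 PM on Nov 18

Convert departure to UTC: 12:15 PM + 1:00 = 1:15 PM UTC on Nov 18.
Add 2 hours and 50 minutes travel time → 4:05 PM UTC.
Saltmere is UTC−3:30, so local arrival = 4:05 PM − 3:30 = 12:35 PM on Nov 18.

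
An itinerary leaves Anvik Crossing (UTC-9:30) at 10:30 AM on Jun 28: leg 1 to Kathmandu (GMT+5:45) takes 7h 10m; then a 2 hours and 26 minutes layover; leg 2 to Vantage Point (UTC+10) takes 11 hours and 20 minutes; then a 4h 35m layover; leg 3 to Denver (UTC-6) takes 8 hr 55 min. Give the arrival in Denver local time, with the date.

Convert departure to UTC: 10:30 AM + 9:30 = 8:00 PM UTC on Jun 28.
Add 7 hours and 10 minutes leg 1 → 3:10 AM UTC (Jun 29).
Add 2 hours 26 minutes layover in Kathmandu → 5:36 AM UTC.
Add 11 hours 20 minutes leg 2 → 4:56 PM UTC.
Add 4 hours 35 minutes layover in Vantage Point → 9:31 PM UTC.
Add 8 hours and 55 minutes leg 3 → 6:26 AM UTC (Jun 30).
Denver is UTC−6:00, so local arrival = 6:26 AM − 6:00 = 12:26 AM on Jun 30.

12:26 AM on June 30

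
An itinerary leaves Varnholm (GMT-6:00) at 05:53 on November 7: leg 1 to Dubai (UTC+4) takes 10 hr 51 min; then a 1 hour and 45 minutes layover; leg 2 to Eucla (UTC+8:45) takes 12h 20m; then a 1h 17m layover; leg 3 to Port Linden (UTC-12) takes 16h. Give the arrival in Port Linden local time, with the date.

18:06 on November 8

Convert departure to UTC: 05:53 + 6:00 = 11:53 UTC on Nov 7.
Add 10 hours 51 minutes leg 1 → 22:44 UTC.
Add 1 hour and 45 minutes layover in Dubai → 00:29 UTC (Nov 8).
Add 12 hours 20 minutes leg 2 → 12:49 UTC.
Add 1 hour and 17 minutes layover in Eucla → 14:06 UTC.
Add 16 hours leg 3 → 06:06 UTC (Nov 9).
Port Linden is UTC−12:00, so local arrival = 06:06 − 12:00 = 18:06 on Nov 8.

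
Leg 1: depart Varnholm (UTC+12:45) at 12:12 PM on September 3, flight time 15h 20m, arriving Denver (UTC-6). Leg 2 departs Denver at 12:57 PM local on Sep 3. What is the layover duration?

4 hours 10 minutes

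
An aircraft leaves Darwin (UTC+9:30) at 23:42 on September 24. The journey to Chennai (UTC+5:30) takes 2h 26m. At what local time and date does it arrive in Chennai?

Convert departure to UTC: 23:42 − 9:30 = 14:12 UTC on Sep 24.
Add 2 hours and 26 minutes travel time → 16:38 UTC.
Chennai is UTC+5:30, so local arrival = 16:38 + 5:30 = 22:08 on Sep 24.

22:08 on Sep 24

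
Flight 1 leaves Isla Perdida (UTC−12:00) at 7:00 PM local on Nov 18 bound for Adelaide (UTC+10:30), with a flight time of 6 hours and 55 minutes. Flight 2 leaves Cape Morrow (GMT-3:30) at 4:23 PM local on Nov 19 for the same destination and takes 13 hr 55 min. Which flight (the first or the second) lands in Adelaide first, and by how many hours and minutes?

Flight 1 in UTC: 7:00 PM + 12:00 = 7:00 AM on Nov 19.
+6 hours 55 minutes → arrive 1:55 PM UTC on Nov 19.
Flight 2 in UTC: 4:23 PM + 3:30 = 7:53 PM on Nov 19.
+13 hours and 55 minutes → arrive 9:48 AM UTC on Nov 20.
Flight 1 lands earlier by 19 hours 53 minutes.

the first, by 19 hours 53 minutes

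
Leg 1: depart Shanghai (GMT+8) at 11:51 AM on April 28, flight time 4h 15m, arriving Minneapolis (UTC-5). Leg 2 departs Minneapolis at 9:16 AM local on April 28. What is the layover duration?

Convert departure to UTC: 11:51 AM − 8:00 = 3:51 AM UTC on Apr 28.
Add 4 hours and 15 minutes flight time → 8:06 AM UTC.
Minneapolis is UTC−5:00, so local arrival = 8:06 AM − 5:00 = 3:06 AM on Apr 28.
Layover = 9:16 AM − 3:06 AM = 6 hours 10 minutes.

6 hours 10 minutes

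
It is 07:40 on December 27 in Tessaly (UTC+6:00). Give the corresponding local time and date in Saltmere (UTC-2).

In UTC: 07:40 − 6:00 = 01:40 on Dec 27.
Saltmere is UTC−2:00: 01:40 − 2:00 = 23:40 on Dec 26.

23:40 on December 26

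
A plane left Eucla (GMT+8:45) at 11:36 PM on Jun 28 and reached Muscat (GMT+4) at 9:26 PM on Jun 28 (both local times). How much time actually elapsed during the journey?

2 hours 35 minutes

Departure in UTC: 11:36 PM − 8:45 = 2:51 PM on Jun 28.
Arrival in UTC: 9:26 PM − 4:00 = 5:26 PM on Jun 28.
Elapsed = 5:26 PM − 2:51 PM = 2 hours 35 minutes.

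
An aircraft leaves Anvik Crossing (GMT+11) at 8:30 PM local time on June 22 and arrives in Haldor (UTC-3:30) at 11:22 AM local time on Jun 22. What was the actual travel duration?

Departure in UTC: 8:30 PM − 11:00 = 9:30 AM on Jun 22.
Arrival in UTC: 11:22 AM + 3:30 = 2:52 PM on Jun 22.
Elapsed = 2:52 PM − 9:30 AM = 5 hours 22 minutes.

5 hours 22 minutes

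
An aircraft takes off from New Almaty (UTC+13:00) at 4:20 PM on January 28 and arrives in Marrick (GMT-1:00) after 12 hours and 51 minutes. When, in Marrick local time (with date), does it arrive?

3:11 PM on January 28

Convert departure to UTC: 4:20 PM − 13:00 = 3:20 AM UTC on Jan 28.
Add 12 hours and 51 minutes travel time → 4:11 PM UTC.
Marrick is UTC−1:00, so local arrival = 4:11 PM − 1:00 = 3:11 PM on Jan 28.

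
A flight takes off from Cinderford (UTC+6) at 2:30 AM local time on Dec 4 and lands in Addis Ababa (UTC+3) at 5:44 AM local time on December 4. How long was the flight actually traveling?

6 hours 14 minutes

Addis Ababa is 3:00 behind Cinderford.
Clock-face elapsed time (ignoring zones) is 3 hours 14 minutes.
Actual elapsed = 3 hours 14 minutes + 3:00 = 6 hours 14 minutes.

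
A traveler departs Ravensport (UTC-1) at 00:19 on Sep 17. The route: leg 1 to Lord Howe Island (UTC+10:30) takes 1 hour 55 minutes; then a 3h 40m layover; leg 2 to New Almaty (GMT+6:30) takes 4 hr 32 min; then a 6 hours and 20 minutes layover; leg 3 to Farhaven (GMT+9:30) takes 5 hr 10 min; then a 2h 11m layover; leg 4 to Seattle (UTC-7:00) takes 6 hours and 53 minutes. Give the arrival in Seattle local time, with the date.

Convert departure to UTC: 00:19 + 1:00 = 01:19 UTC on Sep 17.
Add 1 hour 55 minutes leg 1 → 03:14 UTC.
Add 3 hours and 40 minutes layover in Lord Howe Island → 06:54 UTC.
Add 4 hours 32 minutes leg 2 → 11:26 UTC.
Add 6 hours and 20 minutes layover in New Almaty → 17:46 UTC.
Add 5 hours and 10 minutes leg 3 → 22:56 UTC.
Add 2 hours and 11 minutes layover in Farhaven → 01:07 UTC (Sep 18).
Add 6 hours 53 minutes leg 4 → 08:00 UTC.
Seattle is UTC−7:00, so local arrival = 08:00 − 7:00 = 01:00 on Sep 18.

01:00 on September 18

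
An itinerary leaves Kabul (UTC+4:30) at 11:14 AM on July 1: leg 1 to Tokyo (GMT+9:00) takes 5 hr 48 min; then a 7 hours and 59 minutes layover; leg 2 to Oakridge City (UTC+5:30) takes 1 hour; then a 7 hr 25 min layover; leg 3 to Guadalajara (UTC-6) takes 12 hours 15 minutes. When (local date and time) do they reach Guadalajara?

Convert departure to UTC: 11:14 AM − 4:30 = 6:44 AM UTC on Jul 1.
Add 5 hours and 48 minutes leg 1 → 12:32 PM UTC.
Add 7 hours and 59 minutes layover in Tokyo → 8:31 PM UTC.
Add 1 hour leg 2 → 9:31 PM UTC.
Add 7 hours 25 minutes layover in Oakridge City → 4:56 AM UTC (Jul 2).
Add 12 hours 15 minutes leg 3 → 5:11 PM UTC.
Guadalajara is UTC−6:00, so local arrival = 5:11 PM − 6:00 = 11:11 AM on Jul 2.

11:11 AM on July 2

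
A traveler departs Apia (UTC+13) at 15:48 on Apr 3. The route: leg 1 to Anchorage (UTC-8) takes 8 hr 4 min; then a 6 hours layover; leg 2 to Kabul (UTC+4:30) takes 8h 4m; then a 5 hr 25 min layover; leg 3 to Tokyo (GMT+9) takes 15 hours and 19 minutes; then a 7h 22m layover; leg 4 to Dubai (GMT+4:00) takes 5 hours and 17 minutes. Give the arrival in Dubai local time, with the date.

Convert departure to UTC: 15:48 − 13:00 = 02:48 UTC on Apr 3.
Add 8 hours and 4 minutes leg 1 → 10:52 UTC.
Add 6 hours layover in Anchorage → 16:52 UTC.
Add 8 hours and 4 minutes leg 2 → 00:56 UTC (Apr 4).
Add 5 hours 25 minutes layover in Kabul → 06:21 UTC.
Add 15 hours 19 minutes leg 3 → 21:40 UTC.
Add 7 hours 22 minutes layover in Tokyo → 05:02 UTC (Apr 5).
Add 5 hours and 17 minutes leg 4 → 10:19 UTC.
Dubai is UTC+4:00, so local arrival = 10:19 + 4:00 = 14:19 on Apr 5.

14:19 on April 5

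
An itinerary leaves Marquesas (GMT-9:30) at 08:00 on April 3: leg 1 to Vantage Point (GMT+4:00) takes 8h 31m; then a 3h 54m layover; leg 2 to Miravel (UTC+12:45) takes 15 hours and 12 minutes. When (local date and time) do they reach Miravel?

Convert departure to UTC: 08:00 + 9:30 = 17:30 UTC on Apr 3.
Add 8 hours 31 minutes leg 1 → 02:01 UTC (Apr 4).
Add 3 hours 54 minutes layover in Vantage Point → 05:55 UTC.
Add 15 hours 12 minutes leg 2 → 21:07 UTC.
Miravel is UTC+12:45, so local arrival = 21:07 + 12:45 = 09:52 on Apr 5.

09:52 on April 5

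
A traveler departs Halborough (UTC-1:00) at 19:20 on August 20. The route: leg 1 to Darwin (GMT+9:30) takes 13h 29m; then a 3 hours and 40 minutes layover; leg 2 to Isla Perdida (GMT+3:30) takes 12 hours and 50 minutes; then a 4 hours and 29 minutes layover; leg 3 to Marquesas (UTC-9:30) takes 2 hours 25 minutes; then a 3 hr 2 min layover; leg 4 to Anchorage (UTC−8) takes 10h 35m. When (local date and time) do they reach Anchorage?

Convert departure to UTC: 19:20 + 1:00 = 20:20 UTC on Aug 20.
Add 13 hours 29 minutes leg 1 → 09:49 UTC (Aug 21).
Add 3 hours 40 minutes layover in Darwin → 13:29 UTC.
Add 12 hours 50 minutes leg 2 → 02:19 UTC (Aug 22).
Add 4 hours and 29 minutes layover in Isla Perdida → 06:48 UTC.
Add 2 hours 25 minutes leg 3 → 09:13 UTC.
Add 3 hours and 2 minutes layover in Marquesas → 12:15 UTC.
Add 10 hours and 35 minutes leg 4 → 22:50 UTC.
Anchorage is UTC−8:00, so local arrival = 22:50 − 8:00 = 14:50 on Aug 22.

14:50 on August 22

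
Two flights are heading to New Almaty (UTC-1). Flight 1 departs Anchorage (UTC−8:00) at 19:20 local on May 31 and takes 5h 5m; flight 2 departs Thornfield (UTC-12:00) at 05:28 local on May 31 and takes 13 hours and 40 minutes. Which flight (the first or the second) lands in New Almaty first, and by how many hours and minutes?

Flight 1 in UTC: 19:20 + 8:00 = 03:20 on Jun 1.
+5 hours and 5 minutes → arrive 08:25 UTC on Jun 1.
Flight 2 in UTC: 05:28 + 12:00 = 17:28 on May 31.
+13 hours and 40 minutes → arrive 07:08 UTC on Jun 1.
Flight 2 lands earlier by 1 hour 17 minutes.

the second, by 1 hour 17 minutes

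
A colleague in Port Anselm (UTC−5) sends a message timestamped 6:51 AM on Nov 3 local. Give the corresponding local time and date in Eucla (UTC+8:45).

8:36 PM on November 3

In UTC: 6:51 AM + 5:00 = 11:51 AM on Nov 3.
Eucla is UTC+8:45: 11:51 AM + 8:45 = 8:36 PM on Nov 3.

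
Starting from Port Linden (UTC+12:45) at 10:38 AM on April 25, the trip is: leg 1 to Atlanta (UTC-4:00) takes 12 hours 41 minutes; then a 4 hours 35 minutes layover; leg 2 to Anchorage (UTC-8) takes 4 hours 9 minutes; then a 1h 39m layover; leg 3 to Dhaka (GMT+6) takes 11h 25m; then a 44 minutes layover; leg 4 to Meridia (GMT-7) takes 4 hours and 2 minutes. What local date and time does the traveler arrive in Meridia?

Convert departure to UTC: 10:38 AM − 12:45 = 9:53 PM UTC on Apr 24.
Add 12 hours and 41 minutes leg 1 → 10:34 AM UTC (Apr 25).
Add 4 hours 35 minutes layover in Atlanta → 3:09 PM UTC.
Add 4 hours and 9 minutes leg 2 → 7:18 PM UTC.
Add 1 hour 39 minutes layover in Anchorage → 8:57 PM UTC.
Add 11 hours 25 minutes leg 3 → 8:22 AM UTC (Apr 26).
Add 44 minutes layover in Dhaka → 9:06 AM UTC.
Add 4 hours 2 minutes leg 4 → 1:08 PM UTC.
Meridia is UTC−7:00, so local arrival = 1:08 PM − 7:00 = 6:08 AM on Apr 26.

6:08 AM on April 26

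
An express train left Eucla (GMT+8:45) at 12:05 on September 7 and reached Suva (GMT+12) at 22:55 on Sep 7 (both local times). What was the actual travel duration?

Suva is 3:15 ahead of Eucla.
Clock-face elapsed time (ignoring zones) is 10 hours 50 minutes.
Actual elapsed = 10 hours 50 minutes − 3:15 = 7 hours 35 minutes.

7 hours 35 minutes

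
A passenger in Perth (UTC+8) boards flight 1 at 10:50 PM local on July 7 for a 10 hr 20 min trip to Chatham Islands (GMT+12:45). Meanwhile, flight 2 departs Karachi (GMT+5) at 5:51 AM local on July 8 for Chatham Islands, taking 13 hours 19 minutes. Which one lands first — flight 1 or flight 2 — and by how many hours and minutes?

Flight 1 in UTC: 10:50 PM − 8:00 = 2:50 PM on Jul 7.
+10 hours and 20 minutes → arrive 1:10 AM UTC on Jul 8.
Flight 2 in UTC: 5:51 AM − 5:00 = 12:51 AM on Jul 8.
+13 hours and 19 minutes → arrive 2:10 PM UTC on Jul 8.
Flight 1 lands earlier by 13 hours.

the first, by 13 hours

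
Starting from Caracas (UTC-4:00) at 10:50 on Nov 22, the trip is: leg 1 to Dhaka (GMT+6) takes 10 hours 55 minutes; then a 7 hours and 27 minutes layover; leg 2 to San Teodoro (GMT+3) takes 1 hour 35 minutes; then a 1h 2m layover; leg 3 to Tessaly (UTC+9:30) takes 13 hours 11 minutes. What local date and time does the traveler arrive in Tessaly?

Convert departure to UTC: 10:50 + 4:00 = 14:50 UTC on Nov 22.
Add 10 hours and 55 minutes leg 1 → 01:45 UTC (Nov 23).
Add 7 hours 27 minutes layover in Dhaka → 09:12 UTC.
Add 1 hour and 35 minutes leg 2 → 10:47 UTC.
Add 1 hour 2 minutes layover in San Teodoro → 11:49 UTC.
Add 13 hours 11 minutes leg 3 → 01:00 UTC (Nov 24).
Tessaly is UTC+9:30, so local arrival = 01:00 + 9:30 = 10:30 on Nov 24.

10:30 on November 24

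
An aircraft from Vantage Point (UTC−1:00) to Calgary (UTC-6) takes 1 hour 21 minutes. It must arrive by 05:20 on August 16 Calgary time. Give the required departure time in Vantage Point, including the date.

08:59 on Aug 16

Target arrival in UTC: 05:20 + 6:00 = 11:20 on Aug 16.
Subtract 1 hour 21 minutes → departure 09:59 UTC on Aug 16.
Vantage Point is UTC−1:00: 09:59 − 1:00 = 08:59 on Aug 16.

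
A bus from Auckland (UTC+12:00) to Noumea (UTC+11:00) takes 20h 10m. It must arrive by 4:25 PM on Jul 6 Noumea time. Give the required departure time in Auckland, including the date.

9:15 PM on Jul 5

Target arrival in UTC: 4:25 PM − 11:00 = 5:25 AM on Jul 6.
Subtract 20 hours 10 minutes → departure 9:15 AM UTC on Jul 5.
Auckland is UTC+12:00: 9:15 AM + 12:00 = 9:15 PM on Jul 5.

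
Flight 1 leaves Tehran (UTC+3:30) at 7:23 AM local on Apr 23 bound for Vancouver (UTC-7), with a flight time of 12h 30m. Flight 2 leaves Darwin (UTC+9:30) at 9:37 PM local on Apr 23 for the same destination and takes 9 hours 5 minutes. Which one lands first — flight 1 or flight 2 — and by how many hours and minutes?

Flight 1 in UTC: 7:23 AM − 3:30 = 3:53 AM on Apr 23.
+12 hours 30 minutes → arrive 4:23 PM UTC on Apr 23.
Flight 2 in UTC: 9:37 PM − 9:30 = 12:07 PM on Apr 23.
+9 hours 5 minutes → arrive 9:12 PM UTC on Apr 23.
Flight 1 lands earlier by 4 hours 49 minutes.

the first, by 4 hours 49 minutes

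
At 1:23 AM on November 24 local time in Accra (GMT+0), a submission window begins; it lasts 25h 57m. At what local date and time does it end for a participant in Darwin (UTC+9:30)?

Accra is at UTC+0, so start is already 1:23 AM UTC on Nov 24.
Add 25 hours and 57 minutes duration → 3:20 AM UTC (Nov 25).
Darwin is UTC+9:30, so local end time = 3:20 AM + 9:30 = 12:50 PM on Nov 25.

12:50 PM on November 25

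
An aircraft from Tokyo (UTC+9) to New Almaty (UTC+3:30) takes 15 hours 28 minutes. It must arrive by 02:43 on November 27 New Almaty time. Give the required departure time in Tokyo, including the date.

Target arrival in UTC: 02:43 − 3:30 = 23:13 on Nov 26.
Subtract 15 hours 28 minutes → departure 07:45 UTC on Nov 26.
Tokyo is UTC+9:00: 07:45 + 9:00 = 16:45 on Nov 26.

16:45 on Nov 26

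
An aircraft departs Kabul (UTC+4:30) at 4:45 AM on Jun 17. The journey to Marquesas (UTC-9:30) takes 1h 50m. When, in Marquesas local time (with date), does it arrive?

4:35 PM on Jun 16

Convert departure to UTC: 4:45 AM − 4:30 = 12:15 AM UTC on Jun 17.
Add 1 hour and 50 minutes travel time → 2:05 AM UTC.
Marquesas is UTC−9:30, so local arrival = 2:05 AM − 9:30 = 4:35 PM on Jun 16.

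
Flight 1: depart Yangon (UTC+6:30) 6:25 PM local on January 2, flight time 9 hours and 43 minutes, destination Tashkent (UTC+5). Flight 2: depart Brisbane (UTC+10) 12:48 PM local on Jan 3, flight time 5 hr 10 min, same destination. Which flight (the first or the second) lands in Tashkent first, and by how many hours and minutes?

the first, by 10 hours 20 minutes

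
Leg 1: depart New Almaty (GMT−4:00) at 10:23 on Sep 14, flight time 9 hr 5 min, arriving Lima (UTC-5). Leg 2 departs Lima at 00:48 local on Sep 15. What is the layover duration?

6 hours 20 minutes

Convert departure to UTC: 10:23 + 4:00 = 14:23 UTC on Sep 14.
Add 9 hours and 5 minutes flight time → 23:28 UTC.
Lima is UTC−5:00, so local arrival = 23:28 − 5:00 = 18:28 on Sep 14.
Layover = 00:48 − 18:28 (+1 day) = 6 hours 20 minutes.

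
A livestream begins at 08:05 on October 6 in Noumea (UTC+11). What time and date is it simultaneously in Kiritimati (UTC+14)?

In UTC: 08:05 − 11:00 = 21:05 on Oct 5.
Kiritimati is UTC+14:00: 21:05 + 14:00 = 11:05 on Oct 6.

11:05 on October 6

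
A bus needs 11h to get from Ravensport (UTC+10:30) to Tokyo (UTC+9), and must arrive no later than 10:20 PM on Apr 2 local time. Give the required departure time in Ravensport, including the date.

12:50 PM on April 2

Target arrival in UTC: 10:20 PM − 9:00 = 1:20 PM on Apr 2.
Subtract 11 hours → departure 2:20 AM UTC on Apr 2.
Ravensport is UTC+10:30: 2:20 AM + 10:30 = 12:50 PM on Apr 2.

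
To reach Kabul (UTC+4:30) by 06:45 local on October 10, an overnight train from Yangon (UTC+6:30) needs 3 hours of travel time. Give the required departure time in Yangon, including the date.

05:45 on Oct 10

Target arrival in UTC: 06:45 − 4:30 = 02:15 on Oct 10.
Subtract 3 hours → departure 23:15 UTC on Oct 9.
Yangon is UTC+6:30: 23:15 + 6:30 = 05:45 on Oct 10.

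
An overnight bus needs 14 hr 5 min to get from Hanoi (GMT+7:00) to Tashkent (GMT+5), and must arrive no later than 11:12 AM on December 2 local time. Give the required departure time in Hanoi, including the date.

11:07 PM on Dec 1

Target arrival in UTC: 11:12 AM − 5:00 = 6:12 AM on Dec 2.
Subtract 14 hours and 5 minutes → departure 4:07 PM UTC on Dec 1.
Hanoi is UTC+7:00: 4:07 PM + 7:00 = 11:07 PM on Dec 1.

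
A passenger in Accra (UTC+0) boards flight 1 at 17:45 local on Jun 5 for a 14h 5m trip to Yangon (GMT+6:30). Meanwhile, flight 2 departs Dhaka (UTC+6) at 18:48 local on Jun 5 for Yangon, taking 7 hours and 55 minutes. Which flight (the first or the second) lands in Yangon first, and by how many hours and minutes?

the second, by 11 hours 7 minutes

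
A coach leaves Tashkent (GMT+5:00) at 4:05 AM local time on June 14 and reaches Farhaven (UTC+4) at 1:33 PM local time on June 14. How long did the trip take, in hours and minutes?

10 hours 28 minutes

Departure in UTC: 4:05 AM − 5:00 = 11:05 PM on Jun 13.
Arrival in UTC: 1:33 PM − 4:00 = 9:33 AM on Jun 14.
Elapsed = 9:33 AM − 11:05 PM (+1 day) = 10 hours 28 minutes.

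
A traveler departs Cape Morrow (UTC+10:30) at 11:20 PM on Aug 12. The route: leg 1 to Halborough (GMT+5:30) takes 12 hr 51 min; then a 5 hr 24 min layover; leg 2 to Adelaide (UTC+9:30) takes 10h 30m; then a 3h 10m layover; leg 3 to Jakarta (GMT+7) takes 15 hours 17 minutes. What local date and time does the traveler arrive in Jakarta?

7:02 PM on August 14

Convert departure to UTC: 11:20 PM − 10:30 = 12:50 PM UTC on Aug 12.
Add 12 hours 51 minutes leg 1 → 1:41 AM UTC (Aug 13).
Add 5 hours and 24 minutes layover in Halborough → 7:05 AM UTC.
Add 10 hours 30 minutes leg 2 → 5:35 PM UTC.
Add 3 hours 10 minutes layover in Adelaide → 8:45 PM UTC.
Add 15 hours 17 minutes leg 3 → 12:02 PM UTC (Aug 14).
Jakarta is UTC+7:00, so local arrival = 12:02 PM + 7:00 = 7:02 PM on Aug 14.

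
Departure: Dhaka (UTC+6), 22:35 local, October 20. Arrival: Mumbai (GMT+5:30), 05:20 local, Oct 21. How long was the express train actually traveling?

Departure in UTC: 22:35 − 6:00 = 16:35 on Oct 20.
Arrival in UTC: 05:20 − 5:30 = 23:50 on Oct 20.
Elapsed = 23:50 − 16:35 = 7 hours 15 minutes.

7 hours 15 minutes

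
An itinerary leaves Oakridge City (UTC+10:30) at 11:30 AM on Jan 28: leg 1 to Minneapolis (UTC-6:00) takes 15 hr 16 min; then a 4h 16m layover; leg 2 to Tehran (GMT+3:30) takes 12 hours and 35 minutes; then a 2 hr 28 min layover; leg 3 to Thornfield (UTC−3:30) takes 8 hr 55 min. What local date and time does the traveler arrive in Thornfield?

5:00 PM on January 29

Convert departure to UTC: 11:30 AM − 10:30 = 1:00 AM UTC on Jan 28.
Add 15 hours and 16 minutes leg 1 → 4:16 PM UTC.
Add 4 hours and 16 minutes layover in Minneapolis → 8:32 PM UTC.
Add 12 hours and 35 minutes leg 2 → 9:07 AM UTC (Jan 29).
Add 2 hours 28 minutes layover in Tehran → 11:35 AM UTC.
Add 8 hours and 55 minutes leg 3 → 8:30 PM UTC.
Thornfield is UTC−3:30, so local arrival = 8:30 PM − 3:30 = 5:00 PM on Jan 29.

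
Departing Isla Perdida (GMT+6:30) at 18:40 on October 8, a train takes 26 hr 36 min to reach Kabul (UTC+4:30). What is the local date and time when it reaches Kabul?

19:16 on October 9

Convert departure to UTC: 18:40 − 6:30 = 12:10 UTC on Oct 8.
Add 26 hours 36 minutes travel time → 14:46 UTC (Oct 9).
Kabul is UTC+4:30, so local arrival = 14:46 + 4:30 = 19:16 on Oct 9.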